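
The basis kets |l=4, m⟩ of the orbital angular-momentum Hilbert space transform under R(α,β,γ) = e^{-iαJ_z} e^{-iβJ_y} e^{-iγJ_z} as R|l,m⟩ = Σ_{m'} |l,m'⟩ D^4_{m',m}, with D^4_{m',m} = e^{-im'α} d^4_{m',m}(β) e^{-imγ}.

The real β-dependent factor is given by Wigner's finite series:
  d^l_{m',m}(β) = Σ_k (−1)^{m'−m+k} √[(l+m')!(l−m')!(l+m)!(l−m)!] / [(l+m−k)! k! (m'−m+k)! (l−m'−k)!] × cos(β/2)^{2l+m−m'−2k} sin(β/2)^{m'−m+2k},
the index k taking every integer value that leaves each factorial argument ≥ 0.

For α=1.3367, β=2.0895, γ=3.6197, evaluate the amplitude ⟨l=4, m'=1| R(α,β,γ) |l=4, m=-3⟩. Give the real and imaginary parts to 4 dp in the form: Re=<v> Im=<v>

Re=0.3650 Im=0.0357

D^4_{1,-3}(1.3367,2.0895,3.6197) = e^{-i·1·1.3367}·d^4_{1,-3}(2.0895)·e^{-i·-3·3.6197}. Compute d first:
With c≡cos(β/2)=0.502118 and s≡sin(β/2)=0.864799, N=[120·6·1·5040]^{1/2}=1904.940944
k: max(0,(-3)−(1))=0 … min(4+(-3),4−(1))=1
  k=0: (−1)^4·1904.9409/(144)·0.5021^4·0.8648^4 = +0.470331
  k=1: (−1)^5·1904.9409/(240)·0.5021^2·0.8648^6 = -0.837092
d^4_{1,-3}(2.0895) = +0.470331 -0.837092 = -0.366761
Attach z-rotation phases: D = e^{-i(1)(1.3367)}·(-0.366761)·e^{-i(-3)(3.6197)} = +0.365015+0.035747i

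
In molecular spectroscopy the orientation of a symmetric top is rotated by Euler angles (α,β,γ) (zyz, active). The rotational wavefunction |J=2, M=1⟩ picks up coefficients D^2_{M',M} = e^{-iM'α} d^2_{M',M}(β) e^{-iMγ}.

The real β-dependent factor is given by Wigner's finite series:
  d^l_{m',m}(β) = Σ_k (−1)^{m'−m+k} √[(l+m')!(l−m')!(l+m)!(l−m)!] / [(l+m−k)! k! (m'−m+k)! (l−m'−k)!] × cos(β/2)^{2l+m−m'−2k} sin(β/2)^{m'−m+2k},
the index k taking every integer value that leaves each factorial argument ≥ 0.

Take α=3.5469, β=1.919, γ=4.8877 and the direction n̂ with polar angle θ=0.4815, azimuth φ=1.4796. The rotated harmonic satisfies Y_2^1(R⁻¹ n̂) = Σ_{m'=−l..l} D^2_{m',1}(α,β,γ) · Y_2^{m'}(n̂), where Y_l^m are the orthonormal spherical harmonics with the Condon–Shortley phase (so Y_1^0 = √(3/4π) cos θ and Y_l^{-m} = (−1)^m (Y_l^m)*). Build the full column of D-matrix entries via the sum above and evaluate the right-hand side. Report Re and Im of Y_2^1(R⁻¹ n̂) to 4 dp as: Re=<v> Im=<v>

Need the full column D^2_{m',1} for m'=−2..2 at α=3.5469, β=1.919, γ=4.8877.
cos(β/2)=0.573930, sin(β/2)=0.818905
d^2_{-2,1}: single k=3 term ⇒ +0.630360;  D = -0.374069+0.507371i
d^2_{-1,1}: k∈[2..3] ⇒ +0.662682 -0.449711 = +0.212971;  D = +0.048552-0.207363i
d^2_{0,1}: k∈[1..2] ⇒ +0.379214 -0.772030 = -0.392816;  D = -0.068513-0.386795i
d^2_{1,1}: k∈[0..1] ⇒ +0.108501 -0.662682 = -0.554181;  D = +0.303991+0.463364i
d^2_{2,1}: single k=0 term ⇒ -0.309627;  D = -0.258162-0.170943i
Y_2^{m'}(θ=0.4815,φ=1.4796) and Σ D·Y over m':
  (-0.3741+0.5074i)·(-0.0815-0.0150i)  (+0.0486-0.2074i)·(+0.0289-0.3158i)  (-0.0685-0.3868i)·(+0.4279+0.0000i)  (+0.3040+0.4634i)·(-0.0289-0.3158i)  (-0.2582-0.1709i)·(-0.0815+0.0150i)
Y_2^1(R⁻¹ n̂) = +0.105850-0.321855i

Re=0.1058 Im=-0.3219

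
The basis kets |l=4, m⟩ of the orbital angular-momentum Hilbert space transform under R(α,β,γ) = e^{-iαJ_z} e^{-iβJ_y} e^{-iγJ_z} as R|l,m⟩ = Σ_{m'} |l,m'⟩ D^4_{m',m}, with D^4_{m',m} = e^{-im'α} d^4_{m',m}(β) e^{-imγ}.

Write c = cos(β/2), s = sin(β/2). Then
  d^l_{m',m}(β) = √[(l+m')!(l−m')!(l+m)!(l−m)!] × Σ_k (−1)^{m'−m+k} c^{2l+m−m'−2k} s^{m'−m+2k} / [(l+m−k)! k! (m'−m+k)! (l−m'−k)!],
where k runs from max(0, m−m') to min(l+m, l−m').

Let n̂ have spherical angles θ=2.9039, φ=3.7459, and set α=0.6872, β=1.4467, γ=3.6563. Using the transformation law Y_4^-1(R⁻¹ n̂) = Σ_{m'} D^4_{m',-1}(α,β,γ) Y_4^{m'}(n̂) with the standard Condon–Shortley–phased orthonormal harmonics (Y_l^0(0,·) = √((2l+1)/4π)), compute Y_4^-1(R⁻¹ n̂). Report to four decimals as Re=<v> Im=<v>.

Re=-0.2927 Im=-0.1576

Need the full column D^4_{m',-1} for m'=−4..4 at α=0.6872, β=1.4467, γ=3.6563.
cos(β/2)=0.749593, sin(β/2)=0.661900
d^4_{-4,-1}: single k=3 term ⇒ +0.513566;  D = +0.509754+0.062456i
d^4_{-3,-1}: k∈[2..3] ⇒ +0.616888 -0.801657 = -0.184769;  D = -0.156026+0.098973i
d^4_{-2,-1}: k∈[1..3] ⇒ +0.373427 -1.455824 +0.756748 = -0.325649;  D = -0.101916+0.309291i
d^4_{-1,-1}: k∈[0..3] ⇒ +0.099679 -1.165808 +1.817986 -0.472501 = +0.279356;  D = -0.100730-0.260563i
d^4_{0,-1}: k∈[0..3] ⇒ -0.393626 +1.841488 -1.435828 +0.186588 = +0.198622;  D = -0.172888-0.097778i
d^4_{1,-1}: k∈[0..3] ⇒ +0.777205 -1.817986 +0.708752 -0.036841 = -0.368871;  D = +0.363397-0.063312i
d^4_{2,-1}: k∈[0..2] ⇒ -0.970549 +1.135122 -0.177013 = -0.012441;  D = +0.008120-0.009426i
d^4_{3,-1}: k∈[0..1] ⇒ +0.801657 -0.375036 = +0.426620;  D = -0.010197+0.426499i
d^4_{4,-1}: single k=0 term ⇒ -0.400433;  D = -0.246554-0.315528i
Y_4^{m'}(θ=2.9039,φ=3.7459) and Σ D·Y over m':
  (+0.5098+0.0625i)·(-0.0010-0.0009i)  (-0.1560+0.0990i)·(-0.0038-0.0154i)  (-0.1019+0.3093i)·(+0.0369-0.0973i)  (-0.1007-0.2606i)·(+0.3218-0.2222i)  (-0.1729-0.0978i)·(+0.6231+0.0000i)  (+0.3634-0.0633i)·(-0.3218-0.2222i)  (+0.0081-0.0094i)·(+0.0369+0.0973i)  (-0.0102+0.4265i)·(+0.0038-0.0154i)  (-0.2466-0.3155i)·(-0.0010+0.0009i)
Y_4^-1(R⁻¹ n̂) = -0.292735-0.157598i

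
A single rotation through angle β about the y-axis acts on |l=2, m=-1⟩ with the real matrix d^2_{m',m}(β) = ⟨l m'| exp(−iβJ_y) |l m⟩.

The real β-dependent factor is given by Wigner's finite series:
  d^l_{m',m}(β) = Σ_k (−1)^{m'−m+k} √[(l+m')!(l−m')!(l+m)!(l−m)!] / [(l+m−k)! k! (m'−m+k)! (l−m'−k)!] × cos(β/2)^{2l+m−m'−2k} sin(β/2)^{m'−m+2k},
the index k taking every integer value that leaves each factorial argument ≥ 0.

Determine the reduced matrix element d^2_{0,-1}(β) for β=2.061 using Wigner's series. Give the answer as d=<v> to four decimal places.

d^2_{0,-1}(β=2.061) via Wigner's sum:
c=cos(2.061/2)=0.514390, s=sin(2.061/2)=0.857556; N=√[2·2·1·6]=4.898979
k: max(0,(-1)−(0))=0 … min(2+(-1),2−(0))=1
  k=0: (−1)^1·4.8990/(2)·0.5144^3·0.8576^1 = -0.285901
  k=1: (−1)^2·4.8990/(2)·0.5144^1·0.8576^3 = +0.794614
d^2_{0,-1}(2.061) = -0.285901 +0.794614 = +0.508713

d=0.5087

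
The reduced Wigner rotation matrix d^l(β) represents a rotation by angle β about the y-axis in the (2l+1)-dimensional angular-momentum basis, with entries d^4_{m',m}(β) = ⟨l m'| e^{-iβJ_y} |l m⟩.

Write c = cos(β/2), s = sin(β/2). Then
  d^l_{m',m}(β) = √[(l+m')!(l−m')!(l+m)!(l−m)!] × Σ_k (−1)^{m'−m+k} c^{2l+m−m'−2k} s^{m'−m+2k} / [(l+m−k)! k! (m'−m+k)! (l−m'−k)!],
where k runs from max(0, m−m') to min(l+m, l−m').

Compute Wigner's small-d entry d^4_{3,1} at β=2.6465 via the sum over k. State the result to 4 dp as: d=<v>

d^4_{3,1}(β=2.6465) via Wigner's sum:
c=cos(2.6465/2)=0.245026, s=sin(2.6465/2)=0.969517; N=√[5040·1·120·6]=1904.940944
k∈{0,1} keeps every argument non-negative
  k=0: (−1)^2·1904.9409/(240)·0.2450^6·0.9695^2 = +0.001615
  k=1: (−1)^3·1904.9409/(144)·0.2450^4·0.9695^4 = -0.042130
d^4_{3,1}(2.6465) = +0.001615 -0.042130 = -0.040515

d=-0.0405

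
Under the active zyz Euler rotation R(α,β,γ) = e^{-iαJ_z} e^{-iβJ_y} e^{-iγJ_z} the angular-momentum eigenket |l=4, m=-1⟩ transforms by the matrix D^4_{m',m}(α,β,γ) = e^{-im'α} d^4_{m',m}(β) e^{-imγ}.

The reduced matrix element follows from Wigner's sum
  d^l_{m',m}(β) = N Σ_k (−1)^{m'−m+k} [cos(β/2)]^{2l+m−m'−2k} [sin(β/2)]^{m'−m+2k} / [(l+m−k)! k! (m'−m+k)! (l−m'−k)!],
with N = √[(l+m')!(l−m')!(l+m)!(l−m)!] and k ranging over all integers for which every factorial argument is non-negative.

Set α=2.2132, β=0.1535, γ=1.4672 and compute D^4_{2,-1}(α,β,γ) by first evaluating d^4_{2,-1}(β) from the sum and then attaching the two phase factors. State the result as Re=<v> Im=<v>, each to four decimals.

Re=0.0061 Im=0.0011

D^4_{2,-1}(2.2132,0.1535,1.4672) = e^{-i·2·2.2132}·d^4_{2,-1}(0.1535)·e^{-i·-1·1.4672}. Compute d first:
With c≡cos(β/2)=0.997056 and s≡sin(β/2)=0.076675, N=[720·2·6·120]^{1/2}=1018.233765
The bounds max(0,m−m')=0 and min(l+m,l−m')=2 give 3 terms
  k=0: (−1)^3·1018.2338/(72)·0.9971^5·0.0767^3 = -0.006282
  k=1: (−1)^4·1018.2338/(48)·0.9971^3·0.0767^5 = +0.000056
  k=2: (−1)^5·1018.2338/(240)·0.9971^1·0.0767^7 = -0.000000
d^4_{2,-1}(0.1535) = -0.006282 +0.000056 -0.000000 = -0.006226
Phases: e^{-i·(2)·2.2132}=-0.282106+0.959383i, e^{-i·(-1)·1.4672}=+0.103411+0.994639i ⇒ D=+0.006123+0.001129i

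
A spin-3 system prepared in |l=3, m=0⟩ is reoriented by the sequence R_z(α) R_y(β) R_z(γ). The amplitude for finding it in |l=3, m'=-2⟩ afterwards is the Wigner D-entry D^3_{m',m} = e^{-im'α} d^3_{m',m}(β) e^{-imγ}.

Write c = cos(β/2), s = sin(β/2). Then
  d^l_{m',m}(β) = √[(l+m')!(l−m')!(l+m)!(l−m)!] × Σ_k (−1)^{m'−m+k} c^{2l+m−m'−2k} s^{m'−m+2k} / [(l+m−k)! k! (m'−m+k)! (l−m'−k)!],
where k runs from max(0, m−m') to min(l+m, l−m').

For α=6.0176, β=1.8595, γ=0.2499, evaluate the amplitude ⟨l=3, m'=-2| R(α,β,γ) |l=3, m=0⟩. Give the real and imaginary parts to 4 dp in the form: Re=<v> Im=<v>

Split into d^3_{-2,0}(β=1.8595) × two z-phases.
With c≡cos(β/2)=0.598034 and s≡sin(β/2)=0.801470, N=[1·120·6·6]^{1/2}=65.726707
Admissible k: 2..3 (factorial args all ≥0)
  k=2: (−1)^0·65.7267/(12)·0.5980^4·0.8015^2 = +0.450029
  k=3: (−1)^1·65.7267/(12)·0.5980^2·0.8015^4 = -0.808282
d^3_{-2,0}(1.8595) = +0.450029 -0.808282 = -0.358253
Phases: e^{-i·(-2)·6.0176}=+0.862215-0.506543i, e^{-i·(0)·0.2499}=+1.000000+0.000000i ⇒ D=-0.308891+0.181471i

Re=-0.3089 Im=0.1815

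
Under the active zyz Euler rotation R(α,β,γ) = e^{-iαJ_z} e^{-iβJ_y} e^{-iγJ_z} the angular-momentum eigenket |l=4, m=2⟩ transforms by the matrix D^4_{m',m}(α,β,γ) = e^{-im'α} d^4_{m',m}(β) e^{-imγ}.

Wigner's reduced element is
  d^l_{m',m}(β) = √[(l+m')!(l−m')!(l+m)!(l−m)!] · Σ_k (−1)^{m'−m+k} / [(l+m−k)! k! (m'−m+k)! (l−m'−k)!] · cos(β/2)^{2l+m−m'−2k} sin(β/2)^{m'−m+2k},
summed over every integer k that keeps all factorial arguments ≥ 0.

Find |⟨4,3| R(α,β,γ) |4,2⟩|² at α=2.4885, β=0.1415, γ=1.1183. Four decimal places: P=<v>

D^4_{3,2}(2.4885,0.1415,1.1183) = e^{-i·3·2.4885}·d^4_{3,2}(0.1415)·e^{-i·2·1.1183}. Compute d first:
With c≡cos(β/2)=0.997498 and s≡sin(β/2)=0.070691, N=[5040·1·720·2]^{1/2}=2693.993318
The bounds max(0,m−m')=0 and min(l+m,l−m')=1 give 2 terms
  k=0: (−1)^1·2693.9933/(720)·0.9975^7·0.0707^1 = -0.259904
  k=1: (−1)^2·2693.9933/(240)·0.9975^5·0.0707^3 = +0.003916
d^4_{3,2}(0.1415) = -0.259904 +0.003916 = -0.255988
|D^4_{3,2}|² = |d^4_{3,2}(β)|² = (-0.255988)² = 0.065530 (the z-rotation phases have unit modulus)

P=0.0655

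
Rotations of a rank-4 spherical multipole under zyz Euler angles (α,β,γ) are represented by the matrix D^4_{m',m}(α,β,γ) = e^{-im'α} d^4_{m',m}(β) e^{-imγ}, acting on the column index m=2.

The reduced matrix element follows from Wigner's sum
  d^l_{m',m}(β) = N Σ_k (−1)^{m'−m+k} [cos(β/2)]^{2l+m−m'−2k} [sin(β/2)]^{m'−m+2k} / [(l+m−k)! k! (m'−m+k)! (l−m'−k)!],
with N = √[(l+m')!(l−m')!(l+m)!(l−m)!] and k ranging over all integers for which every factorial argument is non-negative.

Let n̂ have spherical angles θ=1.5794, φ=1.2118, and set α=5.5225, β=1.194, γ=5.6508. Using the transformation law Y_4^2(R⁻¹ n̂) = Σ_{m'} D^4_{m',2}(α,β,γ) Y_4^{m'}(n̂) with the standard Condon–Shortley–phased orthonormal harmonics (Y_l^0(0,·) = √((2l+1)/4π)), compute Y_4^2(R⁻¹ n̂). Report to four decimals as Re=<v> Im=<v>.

Need the full column D^4_{m',2} for m'=−4..4 at α=5.5225, β=1.194, γ=5.6508.
cos(β/2)=0.827026, sin(β/2)=0.562164
d^4_{-4,2}: single k=6 term ⇒ +0.114234;  D = -0.023497-0.111791i
d^4_{-3,2}: k∈[5..6] ⇒ +0.356498 -0.054907 = +0.301592;  D = +0.158540-0.256559i
d^4_{-2,2}: k∈[4..6] ⇒ +0.700841 -0.259058 +0.009975 = +0.451758;  D = +0.436966-0.114653i
d^4_{-1,2}: k∈[3..5] ⇒ +0.972074 -0.673718 +0.062258 = +0.360614;  D = +0.315759+0.174179i
d^4_{0,2}: k∈[2..4] ⇒ +0.959316 -1.182002 +0.204803 = -0.017883;  D = -0.005388-0.017052i
d^4_{1,2}: k∈[1..3] ⇒ +0.631150 -1.458111 +0.449146 = -0.377815;  D = +0.165920-0.339433i
d^4_{2,2}: k∈[0..2] ⇒ +0.218853 -1.213449 +0.700841 = -0.293755;  D = +0.275393-0.102231i
d^4_{3,2}: k∈[0..1] ⇒ -0.556622 +0.771560 = +0.214938;  D = -0.197530-0.084736i
d^4_{4,2}: single k=0 term ⇒ +0.535081;  D = -0.210771-0.491820i
Y_4^{m'}(θ=1.5794,φ=1.2118) and Σ D·Y over m':
  (-0.0235-0.1118i)·(+0.0595+0.4385i)  (+0.1585-0.2566i)·(+0.0095-0.0051i)  (+0.4370-0.1147i)·(+0.2518+0.2199i)  (+0.3158+0.1742i)·(+0.0043-0.0114i)  (-0.0054-0.0171i)·(+0.3171+0.0000i)  (+0.1659-0.3394i)·(-0.0043-0.0114i)  (+0.2754-0.1022i)·(+0.2518-0.2199i)  (-0.1975-0.0847i)·(-0.0095-0.0051i)  (-0.2108-0.4918i)·(+0.0595-0.4385i)
Y_4^2(R⁻¹ n̂) = +0.000220+0.017003i

Re=0.0002 Im=0.0170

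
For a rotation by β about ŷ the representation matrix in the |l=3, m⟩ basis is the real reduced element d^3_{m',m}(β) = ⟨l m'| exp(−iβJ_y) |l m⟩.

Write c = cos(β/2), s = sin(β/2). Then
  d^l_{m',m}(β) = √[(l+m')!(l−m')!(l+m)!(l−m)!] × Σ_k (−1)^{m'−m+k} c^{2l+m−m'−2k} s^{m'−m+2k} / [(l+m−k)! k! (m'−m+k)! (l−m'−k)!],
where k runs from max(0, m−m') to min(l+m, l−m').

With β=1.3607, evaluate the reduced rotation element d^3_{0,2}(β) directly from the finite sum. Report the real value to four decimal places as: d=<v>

d^3_{0,2}(β=1.3607) via Wigner's sum:
Half-angle: c=0.777353, s=0.629065. N=√(6·6·120·1)=65.726707
The bounds max(0,m−m')=2 and min(l+m,l−m')=3 give 2 terms
  k=2: (−1)^0·65.7267/(12)·0.7774^4·0.6291^2 = +0.791451
  k=3: (−1)^1·65.7267/(12)·0.7774^2·0.6291^4 = -0.518298
d^3_{0,2}(1.3607) = +0.791451 -0.518298 = +0.273153

d=0.2732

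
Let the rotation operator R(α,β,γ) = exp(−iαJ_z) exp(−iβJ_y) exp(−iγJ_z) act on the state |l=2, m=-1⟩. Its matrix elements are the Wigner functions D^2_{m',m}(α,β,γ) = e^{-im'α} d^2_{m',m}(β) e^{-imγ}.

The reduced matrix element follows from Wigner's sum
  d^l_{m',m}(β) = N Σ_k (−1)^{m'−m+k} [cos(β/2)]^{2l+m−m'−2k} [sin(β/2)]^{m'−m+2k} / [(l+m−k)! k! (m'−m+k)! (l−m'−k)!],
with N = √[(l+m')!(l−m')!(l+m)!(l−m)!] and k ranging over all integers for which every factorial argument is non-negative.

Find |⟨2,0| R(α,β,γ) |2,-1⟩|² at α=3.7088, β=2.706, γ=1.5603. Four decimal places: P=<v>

P=0.2195

Split into d^2_{0,-1}(β=2.706) × two z-phases.
c=cos(2.706/2)=0.216079, s=sin(2.706/2)=0.976376; N=√[2·2·1·6]=4.898979
Admissible k: 0..1 (factorial args all ≥0)
  k=0: (−1)^1·4.8990/(2)·0.2161^3·0.9764^1 = -0.024128
  k=1: (−1)^2·4.8990/(2)·0.2161^1·0.9764^3 = +0.492650
d^2_{0,-1}(2.706) = -0.024128 +0.492650 = +0.468522
|D^2_{0,-1}|² = |d^2_{0,-1}(β)|² = (+0.468522)² = 0.219513 (the z-rotation phases have unit modulus)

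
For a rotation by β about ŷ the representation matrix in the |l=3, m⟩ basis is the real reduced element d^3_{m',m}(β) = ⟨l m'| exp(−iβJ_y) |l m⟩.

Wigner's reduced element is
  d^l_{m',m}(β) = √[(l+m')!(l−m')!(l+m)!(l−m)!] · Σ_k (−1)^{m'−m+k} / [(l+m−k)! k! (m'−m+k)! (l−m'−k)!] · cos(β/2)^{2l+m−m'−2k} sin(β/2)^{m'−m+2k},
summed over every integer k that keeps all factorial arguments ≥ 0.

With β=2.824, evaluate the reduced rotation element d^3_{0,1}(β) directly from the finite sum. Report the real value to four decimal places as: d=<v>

d^3_{0,1}(β=2.824) via Wigner's sum:
c=cos(2.824/2)=0.158130, s=sin(2.824/2)=0.987418; N=√[6·6·24·2]=41.569219
Admissible k: 1..3 (factorial args all ≥0)
  k=1: (−1)^0·41.5692/(12)·0.1581^5·0.9874^1 = +0.000338
  k=2: (−1)^1·41.5692/(4)·0.1581^3·0.9874^3 = -0.039560
  k=3: (−1)^2·41.5692/(12)·0.1581^1·0.9874^5 = +0.514174
d^3_{0,1}(2.824) = +0.000338 -0.039560 +0.514174 = +0.474952

d=0.4750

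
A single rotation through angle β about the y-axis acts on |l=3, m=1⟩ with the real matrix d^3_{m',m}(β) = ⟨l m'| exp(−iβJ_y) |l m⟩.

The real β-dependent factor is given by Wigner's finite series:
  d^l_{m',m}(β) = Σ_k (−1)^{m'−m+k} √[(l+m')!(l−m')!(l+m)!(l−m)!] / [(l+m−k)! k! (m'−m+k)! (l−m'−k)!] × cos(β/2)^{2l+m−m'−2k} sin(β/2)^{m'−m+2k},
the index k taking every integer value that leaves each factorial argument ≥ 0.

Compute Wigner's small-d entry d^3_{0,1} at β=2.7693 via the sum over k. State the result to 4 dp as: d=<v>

d^3_{0,1}(β=2.7693) via Wigner's sum:
Half-angle: c=0.185073, s=0.982725. N=√(6·6·24·2)=41.569219
The bounds max(0,m−m')=1 and min(l+m,l−m')=3 give 3 terms
  k=1: (−1)^0·41.5692/(12)·0.1851^5·0.9827^1 = +0.000739
  k=2: (−1)^1·41.5692/(4)·0.1851^3·0.9827^3 = -0.062523
  k=3: (−1)^2·41.5692/(12)·0.1851^1·0.9827^5 = +0.587616
d^3_{0,1}(2.7693) = +0.000739 -0.062523 +0.587616 = +0.525832

d=0.5258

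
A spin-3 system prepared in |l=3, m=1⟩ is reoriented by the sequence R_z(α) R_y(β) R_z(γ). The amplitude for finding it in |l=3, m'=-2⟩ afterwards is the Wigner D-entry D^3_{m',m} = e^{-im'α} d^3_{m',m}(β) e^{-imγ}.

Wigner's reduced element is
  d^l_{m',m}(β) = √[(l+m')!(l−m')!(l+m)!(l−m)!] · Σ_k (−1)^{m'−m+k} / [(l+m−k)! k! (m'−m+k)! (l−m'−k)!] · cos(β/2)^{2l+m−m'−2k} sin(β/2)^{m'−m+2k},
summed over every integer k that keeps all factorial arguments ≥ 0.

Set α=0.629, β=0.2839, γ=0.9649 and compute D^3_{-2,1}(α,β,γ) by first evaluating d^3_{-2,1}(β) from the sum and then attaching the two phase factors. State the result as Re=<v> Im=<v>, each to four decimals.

Split into d^3_{-2,1}(β=0.2839) × two z-phases.
c=cos(0.2839/2)=0.989942, s=sin(0.2839/2)=0.141474; N=√[1·120·24·2]=75.894664
Admissible k: 3..4 (factorial args all ≥0)
  k=3: (−1)^0·75.8947/(12)·0.9899^3·0.1415^3 = +0.017373
  k=4: (−1)^1·75.8947/(24)·0.9899^1·0.1415^5 = -0.000177
d^3_{-2,1}(0.2839) = +0.017373 -0.000177 = +0.017196
D = (+0.307720+0.951477i)·(+0.017196)·(+0.569499-0.821992i) = +0.016463+0.004968i

Re=0.0165 Im=0.0050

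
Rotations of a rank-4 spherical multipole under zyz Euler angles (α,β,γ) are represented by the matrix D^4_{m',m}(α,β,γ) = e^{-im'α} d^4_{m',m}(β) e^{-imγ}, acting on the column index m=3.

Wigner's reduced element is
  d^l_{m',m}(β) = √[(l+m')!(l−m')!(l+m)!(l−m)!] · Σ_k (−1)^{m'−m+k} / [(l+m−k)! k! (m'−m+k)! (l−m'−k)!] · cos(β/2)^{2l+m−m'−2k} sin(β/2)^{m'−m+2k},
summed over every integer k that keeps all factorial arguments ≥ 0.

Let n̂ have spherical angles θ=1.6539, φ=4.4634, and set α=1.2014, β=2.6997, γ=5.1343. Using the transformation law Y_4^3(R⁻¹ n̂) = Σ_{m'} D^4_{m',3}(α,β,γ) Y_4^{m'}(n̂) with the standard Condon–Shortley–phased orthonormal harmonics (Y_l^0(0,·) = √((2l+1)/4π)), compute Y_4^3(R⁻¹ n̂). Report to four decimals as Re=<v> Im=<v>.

Need the full column D^4_{m',3} for m'=−4..4 at α=1.2014, β=2.6997, γ=5.1343.
cos(β/2)=0.219153, sin(β/2)=0.975690
d^4_{-4,3}: single k=7 term ⇒ +0.521767;  D = -0.202356+0.480930i
d^4_{-3,3}: k∈[6..7] ⇒ +0.290045 -0.821290 = -0.531245;  D = -0.382247-0.368929i
d^4_{-2,3}: k∈[5..6] ⇒ +0.104469 -0.690234 = -0.585764;  D = -0.531525+0.246172i
d^4_{-1,3}: k∈[4..5] ⇒ +0.027654 -0.328880 = -0.301226;  D = +0.019365+0.300603i
d^4_{0,3}: k∈[3..4] ⇒ +0.005556 -0.110120 = -0.104564;  D = +0.099737+0.031406i
d^4_{1,3}: k∈[2..3] ⇒ +0.000837 -0.027654 = -0.026817;  D = +0.016746-0.020945i
d^4_{2,3}: k∈[1..2] ⇒ +0.000089 -0.005271 = -0.005182;  D = -0.002606-0.004479i
d^4_{3,3}: k∈[0..1] ⇒ +0.000005 -0.000738 = -0.000733;  D = -0.000724+0.000115i
d^4_{4,3}: single k=0 term ⇒ -0.000067;  D = -0.000014+0.000066i
Y_4^{m'}(θ=1.6539,φ=4.4634) and Σ D·Y over m':
  (-0.2024+0.4809i)·(+0.2373+0.3663i)  (-0.3822-0.3689i)·(-0.0699+0.0754i)  (-0.5315+0.2462i)·(+0.2778+0.1510i)  (+0.0194+0.3006i)·(-0.0285+0.1120i)  (+0.0997+0.0314i)·(+0.2957+0.0000i)  (+0.0167-0.0209i)·(+0.0285+0.1120i)  (-0.0026-0.0045i)·(+0.2778-0.1510i)  (-0.0007+0.0001i)·(+0.0699+0.0754i)  (-0.0000+0.0001i)·(+0.2373-0.3663i)
Y_4^3(R⁻¹ n̂) = -0.357815+0.028342i

Re=-0.3578 Im=0.0283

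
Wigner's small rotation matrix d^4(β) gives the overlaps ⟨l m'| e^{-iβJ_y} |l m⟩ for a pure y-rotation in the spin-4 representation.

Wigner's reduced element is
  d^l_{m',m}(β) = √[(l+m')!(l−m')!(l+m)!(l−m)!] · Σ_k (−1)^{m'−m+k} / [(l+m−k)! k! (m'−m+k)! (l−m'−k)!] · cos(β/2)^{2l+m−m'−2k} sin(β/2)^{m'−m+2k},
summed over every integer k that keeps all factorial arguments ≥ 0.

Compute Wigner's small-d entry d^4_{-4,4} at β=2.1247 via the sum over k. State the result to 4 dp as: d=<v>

d^4_{-4,4}(β=2.1247) via Wigner's sum:
Half-angle: c=0.486821, s=0.873502. N=√(1·40320·40320·1)=40320.000000
k: max(0,(4)−(-4))=8 … min(4+(4),4−(-4))=8
  k=8: (−1)^0·40320.0000/(40320)·0.4868^0·0.8735^8 = +0.338931
d^4_{-4,4}(2.1247) = +0.338931

d=0.3389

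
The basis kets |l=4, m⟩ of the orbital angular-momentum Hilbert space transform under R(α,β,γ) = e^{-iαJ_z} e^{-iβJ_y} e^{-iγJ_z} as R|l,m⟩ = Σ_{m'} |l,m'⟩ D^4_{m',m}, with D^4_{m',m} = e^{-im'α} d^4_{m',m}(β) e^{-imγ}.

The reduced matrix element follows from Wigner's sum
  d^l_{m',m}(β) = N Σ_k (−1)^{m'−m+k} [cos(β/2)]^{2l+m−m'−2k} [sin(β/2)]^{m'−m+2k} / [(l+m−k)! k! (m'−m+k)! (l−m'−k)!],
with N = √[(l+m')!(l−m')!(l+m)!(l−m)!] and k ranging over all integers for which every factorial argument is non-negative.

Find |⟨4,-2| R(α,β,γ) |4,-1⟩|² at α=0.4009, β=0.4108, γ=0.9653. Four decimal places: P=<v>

P=0.3464

D^4_{-2,-1}(0.4009,0.4108,0.9653) = e^{-i·-2·0.4009}·d^4_{-2,-1}(0.4108)·e^{-i·-1·0.9653}. Compute d first:
Half-angle: c=0.978979, s=0.203959. N=√(2·720·6·120)=1018.233765
k: max(0,(-1)−(-2))=1 … min(4+(-1),4−(-2))=3
  k=1: (−1)^0·1018.2338/(240)·0.9790^7·0.2040^1 = +0.745751
  k=2: (−1)^1·1018.2338/(48)·0.9790^5·0.2040^3 = -0.161846
  k=3: (−1)^2·1018.2338/(72)·0.9790^3·0.2040^5 = +0.004683
d^4_{-2,-1}(0.4108) = +0.745751 -0.161846 +0.004683 = +0.588588
|D^4_{-2,-1}|² = |d^4_{-2,-1}(β)|² = (+0.588588)² = 0.346436 (the z-rotation phases have unit modulus)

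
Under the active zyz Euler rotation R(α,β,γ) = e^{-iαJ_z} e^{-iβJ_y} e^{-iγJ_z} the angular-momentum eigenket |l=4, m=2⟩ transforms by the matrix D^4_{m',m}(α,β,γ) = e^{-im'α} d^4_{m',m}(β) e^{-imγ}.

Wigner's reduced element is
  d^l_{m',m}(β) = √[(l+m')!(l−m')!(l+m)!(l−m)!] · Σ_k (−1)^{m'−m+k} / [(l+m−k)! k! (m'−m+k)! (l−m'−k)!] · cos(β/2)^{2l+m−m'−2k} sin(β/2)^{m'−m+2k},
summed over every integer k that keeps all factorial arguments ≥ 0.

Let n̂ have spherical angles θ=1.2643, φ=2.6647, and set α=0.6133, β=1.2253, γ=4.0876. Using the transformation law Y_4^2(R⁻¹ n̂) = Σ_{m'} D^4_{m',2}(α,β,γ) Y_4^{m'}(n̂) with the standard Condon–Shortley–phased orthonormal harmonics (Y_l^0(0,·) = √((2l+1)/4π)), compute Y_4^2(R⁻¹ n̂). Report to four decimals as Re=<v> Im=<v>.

Re=0.0559 Im=-0.0774

Need the full column D^4_{m',2} for m'=−4..4 at α=0.6133, β=1.2253, γ=4.0876.
cos(β/2)=0.818127, sin(β/2)=0.575038
d^4_{-4,2}: single k=6 term ⇒ +0.128055;  D = +0.108415+0.068150i
d^4_{-3,2}: k∈[5..6] ⇒ +0.386481 -0.063644 = +0.322837;  D = +0.322399-0.016817i
d^4_{-2,2}: k∈[4..6] ⇒ +0.734783 -0.290402 +0.011956 = +0.456336;  D = +0.358982-0.281735i
d^4_{-1,2}: k∈[3..5] ⇒ +0.985615 -0.730381 +0.072166 = +0.327400;  D = +0.094274-0.313533i
d^4_{0,2}: k∈[2..4] ⇒ +0.940672 -1.239246 +0.229583 = -0.068992;  D = +0.021782+0.065463i
d^4_{1,2}: k∈[1..3] ⇒ +0.598519 -1.478422 +0.486921 = -0.392983;  D = +0.316081+0.233513i
d^4_{2,2}: k∈[0..2] ⇒ +0.200709 -1.189866 +0.734783 = -0.254375;  D = +0.254308+0.005844i
d^4_{3,2}: k∈[0..1] ⇒ -0.527844 +0.782308 = +0.254464;  D = -0.211399+0.141642i
d^4_{4,2}: single k=0 term ⇒ +0.524682;  D = -0.188350+0.489709i
Y_4^{m'}(θ=1.2643,φ=2.6647) and Σ D·Y over m':
  (+0.1084+0.0681i)·(-0.1208+0.3451i)  (+0.3224-0.0168i)·(-0.0457-0.3241i)  (+0.3590-0.2817i)·(-0.0638-0.0900i)  (+0.0943-0.3135i)·(+0.2857+0.1476i)  (+0.0218+0.0655i)·(+0.0591+0.0000i)  (+0.3161+0.2335i)·(-0.2857+0.1476i)  (+0.2543+0.0058i)·(-0.0638+0.0900i)  (-0.2114+0.1416i)·(+0.0457-0.3241i)  (-0.1883+0.4897i)·(-0.1208-0.3451i)
Y_4^2(R⁻¹ n̂) = +0.055909-0.077364i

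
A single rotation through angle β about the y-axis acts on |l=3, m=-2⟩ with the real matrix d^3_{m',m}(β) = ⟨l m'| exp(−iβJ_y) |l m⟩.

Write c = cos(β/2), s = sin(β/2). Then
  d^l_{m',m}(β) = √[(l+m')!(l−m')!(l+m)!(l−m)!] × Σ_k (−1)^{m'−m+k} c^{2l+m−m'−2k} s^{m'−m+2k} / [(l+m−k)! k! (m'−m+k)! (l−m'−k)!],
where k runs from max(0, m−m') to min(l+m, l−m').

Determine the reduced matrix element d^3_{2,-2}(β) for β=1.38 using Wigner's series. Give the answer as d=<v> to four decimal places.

d^3_{2,-2}(β=1.38) via Wigner's sum:
Half-angle: c=0.771246, s=0.636537. N=√(120·1·1·120)=120.000000
k: max(0,(-2)−(2))=0 … min(3+(-2),3−(2))=1
  k=0: (−1)^4·120.0000/(24)·0.7712^2·0.6365^4 = +0.488260
  k=1: (−1)^5·120.0000/(120)·0.7712^0·0.6365^6 = -0.066519
d^3_{2,-2}(1.38) = +0.488260 -0.066519 = +0.421741

d=0.4217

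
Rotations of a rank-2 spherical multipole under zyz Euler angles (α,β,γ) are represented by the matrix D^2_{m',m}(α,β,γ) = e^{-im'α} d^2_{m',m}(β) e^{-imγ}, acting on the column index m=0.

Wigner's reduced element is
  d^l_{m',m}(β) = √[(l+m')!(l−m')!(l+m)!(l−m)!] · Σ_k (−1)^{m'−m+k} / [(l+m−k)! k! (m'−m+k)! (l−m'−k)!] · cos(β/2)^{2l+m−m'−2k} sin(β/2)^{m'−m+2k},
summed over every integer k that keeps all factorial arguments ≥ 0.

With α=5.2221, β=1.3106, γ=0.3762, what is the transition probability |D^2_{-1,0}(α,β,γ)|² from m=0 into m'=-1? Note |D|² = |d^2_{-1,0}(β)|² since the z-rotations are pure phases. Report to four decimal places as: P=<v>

P=0.0927

First d^2_{-1,0}(β=1.3106), then the phase factors e^{-i(-1)α} and e^{-i(0)γ}:
With c≡cos(β/2)=0.792865 and s≡sin(β/2)=0.609397, N=[1·6·2·2]^{1/2}=4.898979
k: max(0,(0)−(-1))=1 … min(2+(0),2−(-1))=2
  k=1: (−1)^0·4.8990/(2)·0.7929^3·0.6094^1 = +0.744002
  k=2: (−1)^1·4.8990/(2)·0.7929^1·0.6094^3 = -0.439517
d^2_{-1,0}(1.3106) = +0.744002 -0.439517 = +0.304484
|D^2_{-1,0}|² = |d^2_{-1,0}(β)|² = (+0.304484)² = 0.092711 (the z-rotation phases have unit modulus)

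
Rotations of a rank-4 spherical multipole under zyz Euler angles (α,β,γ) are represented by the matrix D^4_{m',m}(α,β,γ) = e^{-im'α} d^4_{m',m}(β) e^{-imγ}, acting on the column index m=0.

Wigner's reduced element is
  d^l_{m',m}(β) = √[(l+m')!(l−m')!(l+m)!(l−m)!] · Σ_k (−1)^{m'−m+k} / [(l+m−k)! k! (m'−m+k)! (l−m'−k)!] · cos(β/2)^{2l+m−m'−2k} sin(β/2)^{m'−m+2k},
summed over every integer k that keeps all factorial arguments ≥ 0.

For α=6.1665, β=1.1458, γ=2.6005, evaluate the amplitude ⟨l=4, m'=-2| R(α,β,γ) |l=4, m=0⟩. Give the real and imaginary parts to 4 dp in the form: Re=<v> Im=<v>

Re=0.0607 Im=-0.0144

Split into d^4_{-2,0}(β=1.1458) × two z-phases.
With c≡cos(β/2)=0.840333 and s≡sin(β/2)=0.542071, N=[2·720·24·24]^{1/2}=910.735966
Admissible k: 2..4 (factorial args all ≥0)
  k=2: (−1)^0·910.7360/(96)·0.8403^6·0.5421^2 = +0.981615
  k=3: (−1)^1·910.7360/(36)·0.8403^4·0.5421^4 = -1.089232
  k=4: (−1)^2·910.7360/(96)·0.8403^2·0.5421^6 = +0.169966
d^4_{-2,0}(1.1458) = +0.981615 -1.089232 +0.169966 = +0.062349
D = (+0.972892-0.231258i)·(+0.062349)·(+1.000000+0.000000i) = +0.060659-0.014419i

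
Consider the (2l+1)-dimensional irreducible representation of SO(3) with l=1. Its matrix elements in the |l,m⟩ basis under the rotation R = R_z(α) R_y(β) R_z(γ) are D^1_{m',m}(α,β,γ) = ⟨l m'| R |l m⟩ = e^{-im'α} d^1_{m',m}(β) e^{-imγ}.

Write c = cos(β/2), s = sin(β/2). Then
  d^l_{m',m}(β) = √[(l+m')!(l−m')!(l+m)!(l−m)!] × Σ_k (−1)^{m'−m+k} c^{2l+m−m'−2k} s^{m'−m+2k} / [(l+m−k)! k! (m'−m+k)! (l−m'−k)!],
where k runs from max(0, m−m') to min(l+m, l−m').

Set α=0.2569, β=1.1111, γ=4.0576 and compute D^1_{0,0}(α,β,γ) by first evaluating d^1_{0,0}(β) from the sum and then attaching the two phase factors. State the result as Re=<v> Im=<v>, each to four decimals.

Re=0.4437 Im=0.0000

Split into d^1_{0,0}(β=1.1111) × two z-phases.
With c≡cos(β/2)=0.849610 and s≡sin(β/2)=0.527411, N=[1·1·1·1]^{1/2}=1.000000
Admissible k: 0..1 (factorial args all ≥0)
  k=0: (−1)^0·1.0000/(1)·0.8496^2·0.5274^0 = +0.721838
  k=1: (−1)^1·1.0000/(1)·0.8496^0·0.5274^2 = -0.278162
d^1_{0,0}(1.1111) = +0.721838 -0.278162 = +0.443676
Phases: e^{-i·(0)·0.2569}=+1.000000+0.000000i, e^{-i·(0)·4.0576}=+1.000000+0.000000i ⇒ D=+0.443676+0.000000i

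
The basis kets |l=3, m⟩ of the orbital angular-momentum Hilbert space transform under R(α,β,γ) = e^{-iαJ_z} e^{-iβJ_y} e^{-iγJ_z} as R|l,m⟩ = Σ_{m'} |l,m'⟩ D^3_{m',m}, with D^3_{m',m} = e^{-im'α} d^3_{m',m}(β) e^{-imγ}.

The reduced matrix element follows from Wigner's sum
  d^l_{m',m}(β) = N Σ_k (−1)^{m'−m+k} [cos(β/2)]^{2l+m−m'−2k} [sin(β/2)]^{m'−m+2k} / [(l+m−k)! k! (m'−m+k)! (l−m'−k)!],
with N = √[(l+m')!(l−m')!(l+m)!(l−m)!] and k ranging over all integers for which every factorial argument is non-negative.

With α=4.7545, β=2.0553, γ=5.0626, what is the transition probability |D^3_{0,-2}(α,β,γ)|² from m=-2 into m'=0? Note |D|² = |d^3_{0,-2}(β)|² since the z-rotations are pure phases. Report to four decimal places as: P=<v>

P=0.2494

Split into d^3_{0,-2}(β=2.0553) × two z-phases.
With c≡cos(β/2)=0.516832 and s≡sin(β/2)=0.856087, N=[6·6·1·120]^{1/2}=65.726707
Admissible k: 0..1 (factorial args all ≥0)
  k=0: (−1)^2·65.7267/(12)·0.5168^4·0.8561^2 = +0.286414
  k=1: (−1)^3·65.7267/(12)·0.5168^2·0.8561^4 = -0.785834
d^3_{0,-2}(2.0553) = +0.286414 -0.785834 = -0.499420
|D^3_{0,-2}|² = |d^3_{0,-2}(β)|² = (-0.499420)² = 0.249420 (the z-rotation phases have unit modulus)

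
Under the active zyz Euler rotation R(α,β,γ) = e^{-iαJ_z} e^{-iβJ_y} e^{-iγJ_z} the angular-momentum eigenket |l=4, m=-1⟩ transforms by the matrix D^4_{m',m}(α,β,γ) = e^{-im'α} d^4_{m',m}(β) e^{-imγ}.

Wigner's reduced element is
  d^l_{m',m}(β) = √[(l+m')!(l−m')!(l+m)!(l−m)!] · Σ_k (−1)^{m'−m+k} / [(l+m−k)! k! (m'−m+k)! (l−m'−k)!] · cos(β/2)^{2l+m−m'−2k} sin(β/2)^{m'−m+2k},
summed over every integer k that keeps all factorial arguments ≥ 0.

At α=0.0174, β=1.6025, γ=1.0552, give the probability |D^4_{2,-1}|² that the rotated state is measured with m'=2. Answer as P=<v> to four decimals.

P=0.0485

First d^4_{2,-1}(β=1.6025), then the phase factors e^{-i(2)α} and e^{-i(-1)γ}:
Half-angle: c=0.695809, s=0.718226. N=√(720·2·6·120)=1018.233765
The bounds max(0,m−m')=0 and min(l+m,l−m')=2 give 3 terms
  k=0: (−1)^3·1018.2338/(72)·0.6958^5·0.7182^3 = -0.854576
  k=1: (−1)^4·1018.2338/(48)·0.6958^3·0.7182^5 = +1.365791
  k=2: (−1)^5·1018.2338/(240)·0.6958^1·0.7182^7 = -0.291042
d^4_{2,-1}(1.6025) = -0.854576 +1.365791 -0.291042 = +0.220172
|D^4_{2,-1}|² = |d^4_{2,-1}(β)|² = (+0.220172)² = 0.048476 (the z-rotation phases have unit modulus)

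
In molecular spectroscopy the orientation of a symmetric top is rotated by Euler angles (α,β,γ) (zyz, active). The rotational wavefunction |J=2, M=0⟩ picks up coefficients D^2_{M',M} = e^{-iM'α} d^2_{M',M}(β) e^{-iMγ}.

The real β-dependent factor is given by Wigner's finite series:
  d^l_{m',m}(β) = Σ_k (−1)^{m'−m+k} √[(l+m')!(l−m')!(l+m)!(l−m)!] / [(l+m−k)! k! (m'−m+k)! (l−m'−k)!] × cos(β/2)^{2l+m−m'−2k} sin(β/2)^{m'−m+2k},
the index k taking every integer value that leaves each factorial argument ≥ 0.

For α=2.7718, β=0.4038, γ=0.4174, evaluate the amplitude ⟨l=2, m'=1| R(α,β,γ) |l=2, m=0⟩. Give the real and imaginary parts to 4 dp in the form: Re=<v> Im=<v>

Re=0.4126 Im=0.1599

Split into d^2_{1,0}(β=0.4038) × two z-phases.
Half-angle: c=0.979687, s=0.200531. N=√(6·1·2·2)=4.898979
k∈{0,1} keeps every argument non-negative
  k=0: (−1)^1·4.8990/(2)·0.9797^3·0.2005^1 = -0.461870
  k=1: (−1)^2·4.8990/(2)·0.9797^1·0.2005^3 = +0.019351
d^2_{1,0}(0.4038) = -0.461870 +0.019351 = -0.442519
D = (-0.932402-0.361422i)·(-0.442519)·(+1.000000+0.000000i) = +0.412606+0.159936i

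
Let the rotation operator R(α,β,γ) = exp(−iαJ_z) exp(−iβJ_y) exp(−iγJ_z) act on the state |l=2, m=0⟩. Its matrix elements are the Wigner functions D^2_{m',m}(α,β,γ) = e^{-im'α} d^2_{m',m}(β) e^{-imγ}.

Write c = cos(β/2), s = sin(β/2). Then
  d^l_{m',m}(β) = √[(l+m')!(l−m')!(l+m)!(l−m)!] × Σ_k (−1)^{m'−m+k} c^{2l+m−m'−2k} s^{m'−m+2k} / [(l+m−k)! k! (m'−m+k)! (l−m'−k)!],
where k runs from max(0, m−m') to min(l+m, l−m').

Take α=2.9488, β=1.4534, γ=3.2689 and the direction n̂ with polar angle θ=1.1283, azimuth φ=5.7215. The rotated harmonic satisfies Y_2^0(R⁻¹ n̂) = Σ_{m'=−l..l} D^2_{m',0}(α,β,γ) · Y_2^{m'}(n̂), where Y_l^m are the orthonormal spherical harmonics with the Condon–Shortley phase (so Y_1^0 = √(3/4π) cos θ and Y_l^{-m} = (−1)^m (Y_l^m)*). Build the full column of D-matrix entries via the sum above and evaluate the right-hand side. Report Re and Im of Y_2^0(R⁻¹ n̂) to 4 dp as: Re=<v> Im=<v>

Re=0.2705 Im=0.0000

Need the full column D^2_{m',0} for m'=−2..2 at α=2.9488, β=1.4534, γ=3.2689.
cos(β/2)=0.747371, sin(β/2)=0.664407
d^2_{-2,0}: single k=2 term ⇒ +0.603971;  D = +0.559627-0.227155i
d^2_{-1,0}: k∈[1..2] ⇒ +0.679389 -0.536926 = +0.142463;  D = -0.139824+0.027296i
d^2_{0,0}: k∈[0..2] ⇒ +0.311993 -0.986281 +0.194866 = -0.479422;  D = -0.479422+0.000000i
d^2_{1,0}: k∈[0..1] ⇒ -0.679389 +0.536926 = -0.142463;  D = +0.139824+0.027296i
d^2_{2,0}: single k=0 term ⇒ +0.603971;  D = +0.559627+0.227155i
Y_2^{m'}(θ=1.1283,φ=5.7215) and Σ D·Y over m':
  (+0.5596-0.2272i)·(+0.1365+0.2844i)  (-0.1398+0.0273i)·(+0.2530+0.1592i)  (-0.4794+0.0000i)·(-0.1419+0.0000i)  (+0.1398+0.0273i)·(-0.2530+0.1592i)  (+0.5596+0.2272i)·(+0.1365-0.2844i)
Y_2^0(R⁻¹ n̂) = +0.270546+0.000000i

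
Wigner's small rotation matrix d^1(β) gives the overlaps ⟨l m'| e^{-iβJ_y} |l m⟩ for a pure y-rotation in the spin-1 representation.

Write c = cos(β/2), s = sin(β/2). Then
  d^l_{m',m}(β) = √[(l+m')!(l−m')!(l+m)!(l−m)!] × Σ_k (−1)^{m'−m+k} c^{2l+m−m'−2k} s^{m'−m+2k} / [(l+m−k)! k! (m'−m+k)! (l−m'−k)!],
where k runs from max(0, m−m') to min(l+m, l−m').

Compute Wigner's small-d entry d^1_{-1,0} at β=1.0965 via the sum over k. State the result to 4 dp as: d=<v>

d^1_{-1,0}(β=1.0965) via Wigner's sum:
Half-angle: c=0.853438, s=0.521195. N=√(1·2·1·1)=1.414214
k: max(0,(0)−(-1))=1 … min(1+(0),1−(-1))=1
  k=1: (−1)^0·1.4142/(1)·0.8534^1·0.5212^1 = +0.629052
d^1_{-1,0}(1.0965) = +0.629052

d=0.6291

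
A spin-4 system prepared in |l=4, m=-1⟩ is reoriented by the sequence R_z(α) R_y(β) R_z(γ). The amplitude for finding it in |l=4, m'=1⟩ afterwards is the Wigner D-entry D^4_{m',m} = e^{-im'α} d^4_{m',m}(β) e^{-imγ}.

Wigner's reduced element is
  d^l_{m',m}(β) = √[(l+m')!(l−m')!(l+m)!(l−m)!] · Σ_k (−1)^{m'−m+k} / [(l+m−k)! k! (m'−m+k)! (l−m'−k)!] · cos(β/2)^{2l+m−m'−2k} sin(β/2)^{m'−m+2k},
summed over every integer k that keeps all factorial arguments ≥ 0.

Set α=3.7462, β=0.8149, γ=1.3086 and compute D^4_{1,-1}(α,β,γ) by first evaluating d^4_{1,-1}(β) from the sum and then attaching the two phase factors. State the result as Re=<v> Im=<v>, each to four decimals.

Re=-0.3532 Im=-0.2999

Split into d^4_{1,-1}(β=0.8149) × two z-phases.
c=cos(0.8149/2)=0.918134, s=sin(0.8149/2)=0.396269; N=√[120·6·6·120]=720.000000
k∈{0,1,2,3} keeps every argument non-negative
  k=0: (−1)^2·720.0000/(72)·0.9181^6·0.3963^2 = +0.940629
  k=1: (−1)^3·720.0000/(24)·0.9181^4·0.3963^4 = -0.525664
  k=2: (−1)^4·720.0000/(48)·0.9181^2·0.3963^6 = +0.048961
  k=3: (−1)^5·720.0000/(720)·0.9181^0·0.3963^8 = -0.000608
d^4_{1,-1}(0.8149) = +0.940629 -0.525664 +0.048961 -0.000608 = +0.463318
Attach z-rotation phases: D = e^{-i(1)(3.7462)}·(+0.463318)·e^{-i(-1)(1.3086)} = -0.353170-0.299890i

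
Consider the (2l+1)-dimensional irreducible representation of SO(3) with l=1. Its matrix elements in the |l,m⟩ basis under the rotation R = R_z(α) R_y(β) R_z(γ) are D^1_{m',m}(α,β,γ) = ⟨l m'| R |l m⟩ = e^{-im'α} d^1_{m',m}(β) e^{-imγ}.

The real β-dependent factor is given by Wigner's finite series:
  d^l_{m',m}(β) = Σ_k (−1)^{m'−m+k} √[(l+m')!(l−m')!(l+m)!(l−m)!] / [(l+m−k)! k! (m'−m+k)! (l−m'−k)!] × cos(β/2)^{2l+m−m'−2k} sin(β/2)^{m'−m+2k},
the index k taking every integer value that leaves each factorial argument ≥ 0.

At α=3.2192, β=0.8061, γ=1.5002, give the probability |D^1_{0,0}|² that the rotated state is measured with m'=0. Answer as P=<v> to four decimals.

Split into d^1_{0,0}(β=0.8061) × two z-phases.
c=cos(0.8061/2)=0.919869, s=sin(0.8061/2)=0.392226; N=√[1·1·1·1]=1.000000
Admissible k: 0..1 (factorial args all ≥0)
  k=0: (−1)^0·1.0000/(1)·0.9199^2·0.3922^0 = +0.846159
  k=1: (−1)^1·1.0000/(1)·0.9199^0·0.3922^2 = -0.153841
d^1_{0,0}(0.8061) = +0.846159 -0.153841 = +0.692318
|D^1_{0,0}|² = |d^1_{0,0}(β)|² = (+0.692318)² = 0.479304 (the z-rotation phases have unit modulus)

P=0.4793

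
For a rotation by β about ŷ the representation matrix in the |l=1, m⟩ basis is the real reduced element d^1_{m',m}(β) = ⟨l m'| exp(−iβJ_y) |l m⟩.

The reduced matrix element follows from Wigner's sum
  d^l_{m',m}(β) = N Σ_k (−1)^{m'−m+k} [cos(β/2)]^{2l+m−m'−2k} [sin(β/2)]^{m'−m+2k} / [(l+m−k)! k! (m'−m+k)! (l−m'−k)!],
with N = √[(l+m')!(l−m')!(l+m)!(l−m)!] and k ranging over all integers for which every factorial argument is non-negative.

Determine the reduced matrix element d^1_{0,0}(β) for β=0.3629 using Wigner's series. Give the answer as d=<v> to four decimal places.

d=0.9349

d^1_{0,0}(β=0.3629) via Wigner's sum:
Half-angle: c=0.983583, s=0.180456. N=√(1·1·1·1)=1.000000
k∈{0,1} keeps every argument non-negative
  k=0: (−1)^0·1.0000/(1)·0.9836^2·0.1805^0 = +0.967436
  k=1: (−1)^1·1.0000/(1)·0.9836^0·0.1805^2 = -0.032564
d^1_{0,0}(0.3629) = +0.967436 -0.032564 = +0.934871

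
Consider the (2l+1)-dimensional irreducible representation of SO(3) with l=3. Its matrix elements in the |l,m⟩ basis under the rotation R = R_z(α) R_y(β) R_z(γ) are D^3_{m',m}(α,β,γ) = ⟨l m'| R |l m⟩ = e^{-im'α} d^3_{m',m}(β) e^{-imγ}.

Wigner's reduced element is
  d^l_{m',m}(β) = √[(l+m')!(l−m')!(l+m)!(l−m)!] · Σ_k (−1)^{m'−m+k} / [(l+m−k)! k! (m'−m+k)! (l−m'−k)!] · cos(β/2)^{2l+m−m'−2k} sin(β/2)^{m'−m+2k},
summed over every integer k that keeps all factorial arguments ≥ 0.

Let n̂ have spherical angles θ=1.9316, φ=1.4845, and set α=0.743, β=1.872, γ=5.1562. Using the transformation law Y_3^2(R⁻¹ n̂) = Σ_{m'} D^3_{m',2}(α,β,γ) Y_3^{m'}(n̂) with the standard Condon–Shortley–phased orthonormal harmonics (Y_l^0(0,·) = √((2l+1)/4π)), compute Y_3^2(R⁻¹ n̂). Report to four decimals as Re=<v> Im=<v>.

Need the full column D^3_{m',2} for m'=−3..3 at α=0.743, β=1.872, γ=5.1562.
cos(β/2)=0.593014, sin(β/2)=0.805192
d^3_{-3,2}: single k=5 term ⇒ +0.491630;  D = -0.111802-0.478749i
d^3_{-2,2}: k∈[4..5] ⇒ +0.739091 -0.272520 = +0.466571;  D = -0.385505-0.262821i
d^3_{-1,2}: k∈[3..4] ⇒ +0.688530 -0.634692 = +0.053838;  D = -0.053276+0.007759i
d^3_{0,2}: k∈[2..3] ⇒ +0.439156 -0.809634 = -0.370478;  D = +0.233867-0.287333i
d^3_{1,2}: k∈[1..2] ⇒ +0.186734 -0.688530 = -0.501796;  D = -0.030002-0.500899i
d^3_{2,2}: k∈[0..1] ⇒ +0.043490 -0.400892 = -0.357403;  D = -0.257088-0.248279i
d^3_{3,2}: single k=0 term ⇒ -0.144643;  D = -0.144598-0.003611i
Y_3^{m'}(θ=1.9316,φ=1.4845) and Σ D·Y over m':
  (-0.1118-0.4787i)·(-0.0875+0.3303i)  (-0.3855-0.2628i)·(+0.3111+0.0542i)  (-0.0533+0.0078i)·(-0.0098+0.1135i)  (+0.2339-0.2873i)·(+0.3131+0.0000i)  (-0.0300-0.5009i)·(+0.0098+0.1135i)  (-0.2571-0.2483i)·(+0.3111-0.0542i)  (-0.1446-0.0036i)·(+0.0875+0.3303i)
Y_3^2(R⁻¹ n̂) = +0.086769-0.313537i

Re=0.0868 Im=-0.3135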